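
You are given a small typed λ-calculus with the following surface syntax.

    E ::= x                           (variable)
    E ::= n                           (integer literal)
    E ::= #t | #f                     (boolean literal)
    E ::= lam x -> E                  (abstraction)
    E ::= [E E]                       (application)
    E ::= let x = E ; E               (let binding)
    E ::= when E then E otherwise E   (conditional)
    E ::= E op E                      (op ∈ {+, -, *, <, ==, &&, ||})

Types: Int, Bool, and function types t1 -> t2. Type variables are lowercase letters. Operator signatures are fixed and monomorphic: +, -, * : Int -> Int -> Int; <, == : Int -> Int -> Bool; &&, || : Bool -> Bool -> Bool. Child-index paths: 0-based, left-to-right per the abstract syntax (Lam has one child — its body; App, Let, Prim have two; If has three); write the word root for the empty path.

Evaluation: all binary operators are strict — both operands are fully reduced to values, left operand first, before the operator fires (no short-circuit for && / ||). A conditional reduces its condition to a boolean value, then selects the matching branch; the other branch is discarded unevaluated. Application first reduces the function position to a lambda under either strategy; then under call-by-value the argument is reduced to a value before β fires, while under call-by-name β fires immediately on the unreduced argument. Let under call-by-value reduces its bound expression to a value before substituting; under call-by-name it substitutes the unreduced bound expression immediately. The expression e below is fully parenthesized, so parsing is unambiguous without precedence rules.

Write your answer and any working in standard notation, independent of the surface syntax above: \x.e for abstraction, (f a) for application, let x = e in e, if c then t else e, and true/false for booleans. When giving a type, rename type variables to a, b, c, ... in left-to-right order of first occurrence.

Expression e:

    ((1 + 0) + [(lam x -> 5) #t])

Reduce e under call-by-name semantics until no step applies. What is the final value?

Answer: 6

Working:
step 0: ((1 + 0) + ((\x.5) true))
step 1: [delta@0] (1 + ((\x.5) true))
step 2: [beta@1] (1 + 5)
step 3: [delta@root] 6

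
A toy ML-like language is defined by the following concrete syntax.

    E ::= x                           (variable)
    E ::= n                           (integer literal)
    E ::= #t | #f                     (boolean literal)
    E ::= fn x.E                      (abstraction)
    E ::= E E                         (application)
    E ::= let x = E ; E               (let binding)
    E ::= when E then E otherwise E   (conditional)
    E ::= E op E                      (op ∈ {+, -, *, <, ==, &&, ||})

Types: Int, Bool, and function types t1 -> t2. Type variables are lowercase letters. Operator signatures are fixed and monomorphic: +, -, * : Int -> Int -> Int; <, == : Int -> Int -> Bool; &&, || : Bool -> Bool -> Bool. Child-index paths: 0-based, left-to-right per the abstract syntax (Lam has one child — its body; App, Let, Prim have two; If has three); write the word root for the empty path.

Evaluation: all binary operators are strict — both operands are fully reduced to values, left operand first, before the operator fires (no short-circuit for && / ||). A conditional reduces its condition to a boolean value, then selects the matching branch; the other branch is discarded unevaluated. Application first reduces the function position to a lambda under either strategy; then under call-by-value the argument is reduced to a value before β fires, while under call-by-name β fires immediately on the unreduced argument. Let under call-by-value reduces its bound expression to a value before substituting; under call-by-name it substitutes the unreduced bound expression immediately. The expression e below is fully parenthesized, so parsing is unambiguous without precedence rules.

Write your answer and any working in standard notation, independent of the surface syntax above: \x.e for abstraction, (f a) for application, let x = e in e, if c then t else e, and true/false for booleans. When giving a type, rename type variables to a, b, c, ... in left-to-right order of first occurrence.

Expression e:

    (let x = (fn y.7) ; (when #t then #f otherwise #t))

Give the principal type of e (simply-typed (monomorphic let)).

Answer: Bool

Trace:
\y._ : a -> Int
let x : a -> Int
  unify Bool ~ Bool
  unify Bool ~ Bool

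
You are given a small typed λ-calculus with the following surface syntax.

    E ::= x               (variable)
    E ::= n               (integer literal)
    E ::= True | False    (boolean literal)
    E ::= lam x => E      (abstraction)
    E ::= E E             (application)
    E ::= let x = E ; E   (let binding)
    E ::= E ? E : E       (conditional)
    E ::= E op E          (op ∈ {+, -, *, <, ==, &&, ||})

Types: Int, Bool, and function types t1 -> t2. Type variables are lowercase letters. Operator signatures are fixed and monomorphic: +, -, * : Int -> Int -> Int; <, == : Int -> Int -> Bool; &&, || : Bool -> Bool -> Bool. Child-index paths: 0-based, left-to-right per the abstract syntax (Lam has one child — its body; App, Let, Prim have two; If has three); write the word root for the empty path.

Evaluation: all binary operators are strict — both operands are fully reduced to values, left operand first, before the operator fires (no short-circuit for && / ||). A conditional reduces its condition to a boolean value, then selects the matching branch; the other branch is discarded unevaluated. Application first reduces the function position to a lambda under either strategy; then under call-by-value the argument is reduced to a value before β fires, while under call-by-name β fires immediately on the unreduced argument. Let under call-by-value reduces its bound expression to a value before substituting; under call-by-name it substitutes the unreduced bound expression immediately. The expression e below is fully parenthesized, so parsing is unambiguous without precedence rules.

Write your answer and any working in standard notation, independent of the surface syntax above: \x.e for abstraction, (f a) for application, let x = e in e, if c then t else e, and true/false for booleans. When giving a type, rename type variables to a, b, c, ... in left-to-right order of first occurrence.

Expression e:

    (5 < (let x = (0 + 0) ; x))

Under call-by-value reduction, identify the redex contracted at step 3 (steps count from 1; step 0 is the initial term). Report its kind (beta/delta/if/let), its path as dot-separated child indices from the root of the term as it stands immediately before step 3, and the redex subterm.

Answer: delta at root : (5 < 0)

Derivation:
step 0: (5 < (let x = (0 + 0) in x))
step 1: [delta@1.0] (5 < (let x = 0 in x))
step 2: [let@1] (5 < 0)
step 3: [delta@root] false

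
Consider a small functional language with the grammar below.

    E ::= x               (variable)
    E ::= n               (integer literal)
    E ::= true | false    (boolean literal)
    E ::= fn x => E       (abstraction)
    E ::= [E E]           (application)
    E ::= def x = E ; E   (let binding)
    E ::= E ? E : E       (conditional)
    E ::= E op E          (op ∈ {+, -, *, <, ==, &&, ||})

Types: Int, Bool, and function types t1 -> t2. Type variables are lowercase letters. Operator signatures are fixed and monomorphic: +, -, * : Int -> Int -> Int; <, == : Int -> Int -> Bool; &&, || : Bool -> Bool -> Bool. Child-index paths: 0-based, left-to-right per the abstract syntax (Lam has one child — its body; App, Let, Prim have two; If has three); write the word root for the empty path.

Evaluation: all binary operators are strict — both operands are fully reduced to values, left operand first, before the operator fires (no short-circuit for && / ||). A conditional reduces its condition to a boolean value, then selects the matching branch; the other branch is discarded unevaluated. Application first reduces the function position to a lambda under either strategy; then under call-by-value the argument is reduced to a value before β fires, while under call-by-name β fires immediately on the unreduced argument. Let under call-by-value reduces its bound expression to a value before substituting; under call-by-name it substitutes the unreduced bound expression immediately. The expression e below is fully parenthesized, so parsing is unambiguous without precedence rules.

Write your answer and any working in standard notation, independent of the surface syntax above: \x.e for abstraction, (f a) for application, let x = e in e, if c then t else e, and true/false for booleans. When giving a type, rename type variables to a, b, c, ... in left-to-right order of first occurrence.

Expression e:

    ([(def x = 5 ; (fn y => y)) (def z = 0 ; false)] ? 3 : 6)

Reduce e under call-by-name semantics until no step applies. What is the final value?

Derivation:
step 0: (if ((let x = 5 in (\y.y)) (let z = 0 in false)) then 3 else 6)
step 1: [let@0.0] (if ((\y.y) (let z = 0 in false)) then 3 else 6)
step 2: [beta@0] (if (let z = 0 in false) then 3 else 6)
step 3: [let@0] (if false then 3 else 6)
step 4: [if@root] 6

Answer: 6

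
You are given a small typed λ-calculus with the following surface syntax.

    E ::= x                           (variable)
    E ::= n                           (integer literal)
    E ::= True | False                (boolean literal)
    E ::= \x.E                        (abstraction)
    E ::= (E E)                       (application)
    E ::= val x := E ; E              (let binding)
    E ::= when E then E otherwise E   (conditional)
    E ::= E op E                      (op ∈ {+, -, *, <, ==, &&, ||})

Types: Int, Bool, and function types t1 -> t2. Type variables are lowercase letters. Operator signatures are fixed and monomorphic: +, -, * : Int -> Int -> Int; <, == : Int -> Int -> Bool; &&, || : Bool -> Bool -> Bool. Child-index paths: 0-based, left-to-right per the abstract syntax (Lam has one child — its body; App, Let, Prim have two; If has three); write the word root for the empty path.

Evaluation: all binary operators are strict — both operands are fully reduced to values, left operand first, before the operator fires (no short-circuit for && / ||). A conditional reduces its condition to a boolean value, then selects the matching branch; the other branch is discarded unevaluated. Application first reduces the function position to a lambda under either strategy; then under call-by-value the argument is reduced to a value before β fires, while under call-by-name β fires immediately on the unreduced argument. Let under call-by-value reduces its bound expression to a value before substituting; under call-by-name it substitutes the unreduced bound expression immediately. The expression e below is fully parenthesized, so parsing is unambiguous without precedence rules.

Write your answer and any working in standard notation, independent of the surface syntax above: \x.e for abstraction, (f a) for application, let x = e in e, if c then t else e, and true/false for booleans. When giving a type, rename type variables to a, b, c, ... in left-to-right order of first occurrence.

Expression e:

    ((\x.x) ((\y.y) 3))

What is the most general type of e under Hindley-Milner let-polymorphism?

Answer: Int

Working:
x : a
\x._ : a -> a
y : b
\y._ : b -> b
  unify b -> b ~ Int -> c
  unify b ~ Int
  unify Int ~ c
_ _ : Int
  unify a -> a ~ Int -> d
  unify a ~ Int
  unify Int ~ d
_ _ : Int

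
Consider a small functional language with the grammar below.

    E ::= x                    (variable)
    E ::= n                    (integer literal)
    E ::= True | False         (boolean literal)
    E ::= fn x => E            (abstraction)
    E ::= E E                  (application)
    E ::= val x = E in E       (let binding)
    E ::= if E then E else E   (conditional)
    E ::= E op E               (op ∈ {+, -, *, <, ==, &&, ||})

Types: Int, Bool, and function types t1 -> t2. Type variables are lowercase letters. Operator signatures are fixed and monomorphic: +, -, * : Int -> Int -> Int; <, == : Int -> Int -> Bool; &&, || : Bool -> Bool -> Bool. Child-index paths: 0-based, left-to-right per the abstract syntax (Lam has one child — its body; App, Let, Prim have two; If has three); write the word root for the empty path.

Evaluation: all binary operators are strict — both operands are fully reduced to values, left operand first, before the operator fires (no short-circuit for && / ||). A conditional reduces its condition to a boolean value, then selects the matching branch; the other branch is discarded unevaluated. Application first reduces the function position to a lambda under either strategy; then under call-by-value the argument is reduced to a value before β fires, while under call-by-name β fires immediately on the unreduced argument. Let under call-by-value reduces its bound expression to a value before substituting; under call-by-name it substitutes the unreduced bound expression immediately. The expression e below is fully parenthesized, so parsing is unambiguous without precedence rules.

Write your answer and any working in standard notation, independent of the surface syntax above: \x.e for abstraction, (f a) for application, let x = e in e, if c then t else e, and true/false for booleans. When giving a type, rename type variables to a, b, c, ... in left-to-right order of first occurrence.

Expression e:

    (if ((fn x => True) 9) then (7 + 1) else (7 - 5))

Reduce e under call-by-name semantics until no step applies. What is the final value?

Derivation:
step 0: (if ((\x.true) 9) then (7 + 1) else (7 - 5))
step 1: [beta@0] (if true then (7 + 1) else (7 - 5))
step 2: [if@root] (7 + 1)
step 3: [delta@root] 8

Answer: 8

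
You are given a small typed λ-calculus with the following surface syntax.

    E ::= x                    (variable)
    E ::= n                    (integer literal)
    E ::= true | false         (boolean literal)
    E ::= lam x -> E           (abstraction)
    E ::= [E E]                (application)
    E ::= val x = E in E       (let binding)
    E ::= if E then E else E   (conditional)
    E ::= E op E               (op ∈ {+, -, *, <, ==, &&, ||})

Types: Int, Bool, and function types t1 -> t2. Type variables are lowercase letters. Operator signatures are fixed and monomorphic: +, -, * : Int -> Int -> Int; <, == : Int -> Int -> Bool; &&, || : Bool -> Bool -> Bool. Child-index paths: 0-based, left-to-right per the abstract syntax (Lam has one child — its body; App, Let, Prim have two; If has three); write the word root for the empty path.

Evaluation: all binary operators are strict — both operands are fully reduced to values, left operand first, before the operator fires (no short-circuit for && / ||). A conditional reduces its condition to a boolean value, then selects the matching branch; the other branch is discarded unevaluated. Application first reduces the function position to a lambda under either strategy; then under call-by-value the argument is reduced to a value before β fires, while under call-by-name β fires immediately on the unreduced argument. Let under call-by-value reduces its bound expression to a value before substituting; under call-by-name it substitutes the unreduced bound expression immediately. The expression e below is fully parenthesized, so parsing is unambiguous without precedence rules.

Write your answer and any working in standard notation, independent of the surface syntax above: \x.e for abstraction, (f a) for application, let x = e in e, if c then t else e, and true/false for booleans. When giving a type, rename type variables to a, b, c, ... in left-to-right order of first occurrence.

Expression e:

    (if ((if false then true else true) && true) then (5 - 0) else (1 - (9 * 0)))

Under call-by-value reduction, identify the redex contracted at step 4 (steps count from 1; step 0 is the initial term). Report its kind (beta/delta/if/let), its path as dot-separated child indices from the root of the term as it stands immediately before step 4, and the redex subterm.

Working:
step 0: (if ((if false then true else true) && true) then (5 - 0) else (1 - (9 * 0)))
step 1: [if@0.0] (if (true && true) then (5 - 0) else (1 - (9 * 0)))
step 2: [delta@0] (if true then (5 - 0) else (1 - (9 * 0)))
step 3: [if@root] (5 - 0)
step 4: [delta@root] 5

Answer: delta at root : (5 - 0)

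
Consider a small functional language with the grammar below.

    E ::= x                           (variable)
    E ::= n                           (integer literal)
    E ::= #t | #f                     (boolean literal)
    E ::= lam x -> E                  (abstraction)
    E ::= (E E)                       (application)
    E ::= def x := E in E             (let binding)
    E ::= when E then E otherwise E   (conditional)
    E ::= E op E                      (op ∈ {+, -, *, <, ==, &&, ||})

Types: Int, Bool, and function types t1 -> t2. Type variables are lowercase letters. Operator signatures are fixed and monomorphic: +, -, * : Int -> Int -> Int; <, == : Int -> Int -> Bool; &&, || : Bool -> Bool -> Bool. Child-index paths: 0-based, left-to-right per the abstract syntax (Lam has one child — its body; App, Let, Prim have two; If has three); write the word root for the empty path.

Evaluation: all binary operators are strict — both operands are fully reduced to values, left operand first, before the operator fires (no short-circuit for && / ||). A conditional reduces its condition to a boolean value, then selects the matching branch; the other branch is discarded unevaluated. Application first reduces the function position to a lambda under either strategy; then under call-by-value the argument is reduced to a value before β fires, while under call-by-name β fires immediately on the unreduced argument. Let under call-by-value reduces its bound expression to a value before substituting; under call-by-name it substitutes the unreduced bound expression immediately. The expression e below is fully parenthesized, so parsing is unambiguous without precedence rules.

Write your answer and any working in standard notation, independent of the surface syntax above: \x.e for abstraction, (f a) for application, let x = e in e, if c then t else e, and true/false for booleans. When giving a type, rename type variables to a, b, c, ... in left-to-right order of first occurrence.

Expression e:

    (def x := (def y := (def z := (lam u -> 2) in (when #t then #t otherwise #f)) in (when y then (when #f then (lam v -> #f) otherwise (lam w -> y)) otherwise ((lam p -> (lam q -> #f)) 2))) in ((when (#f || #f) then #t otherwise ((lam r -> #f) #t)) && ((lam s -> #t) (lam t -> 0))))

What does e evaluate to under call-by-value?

Working:
step 0: (let x = (let y = (let z = (\u.2) in (if true then true else false)) in (if y then (if false then (\v.false) else (\w.y)) else ((\p.(\q.false)) 2))) in ((if (false || false) then true else ((\r.false) true)) && ((\s.true) (\t.0))))
step 1: [let@0.0] (let x = (let y = (if true then true else false) in (if y then (if false then (\v.false) else (\w.y)) else ((\p.(\q.false)) 2))) in ((if (false || false) then true else ((\r.false) true)) && ((\s.true) (\t.0))))
step 2: [if@0.0] (let x = (let y = true in (if y then (if false then (\v.false) else (\w.y)) else ((\p.(\q.false)) 2))) in ((if (false || false) then true else ((\r.false) true)) && ((\s.true) (\t.0))))
step 3: [let@0] (let x = (if true then (if false then (\v.false) else (\w.true)) else ((\p.(\q.false)) 2)) in ((if (false || false) then true else ((\r.false) true)) && ((\s.true) (\t.0))))
step 4: [if@0] (let x = (if false then (\v.false) else (\w.true)) in ((if (false || false) then true else ((\r.false) true)) && ((\s.true) (\t.0))))
step 5: [if@0] (let x = (\w.true) in ((if (false || false) then true else ((\r.false) true)) && ((\s.true) (\t.0))))
step 6: [let@root] ((if (false || false) then true else ((\r.false) true)) && ((\s.true) (\t.0)))
step 7: [delta@0.0] ((if false then true else ((\r.false) true)) && ((\s.true) (\t.0)))
step 8: [if@0] (((\r.false) true) && ((\s.true) (\t.0)))
step 9: [beta@0] (false && ((\s.true) (\t.0)))
step 10: [beta@1] (false && true)
step 11: [delta@root] false

Answer: false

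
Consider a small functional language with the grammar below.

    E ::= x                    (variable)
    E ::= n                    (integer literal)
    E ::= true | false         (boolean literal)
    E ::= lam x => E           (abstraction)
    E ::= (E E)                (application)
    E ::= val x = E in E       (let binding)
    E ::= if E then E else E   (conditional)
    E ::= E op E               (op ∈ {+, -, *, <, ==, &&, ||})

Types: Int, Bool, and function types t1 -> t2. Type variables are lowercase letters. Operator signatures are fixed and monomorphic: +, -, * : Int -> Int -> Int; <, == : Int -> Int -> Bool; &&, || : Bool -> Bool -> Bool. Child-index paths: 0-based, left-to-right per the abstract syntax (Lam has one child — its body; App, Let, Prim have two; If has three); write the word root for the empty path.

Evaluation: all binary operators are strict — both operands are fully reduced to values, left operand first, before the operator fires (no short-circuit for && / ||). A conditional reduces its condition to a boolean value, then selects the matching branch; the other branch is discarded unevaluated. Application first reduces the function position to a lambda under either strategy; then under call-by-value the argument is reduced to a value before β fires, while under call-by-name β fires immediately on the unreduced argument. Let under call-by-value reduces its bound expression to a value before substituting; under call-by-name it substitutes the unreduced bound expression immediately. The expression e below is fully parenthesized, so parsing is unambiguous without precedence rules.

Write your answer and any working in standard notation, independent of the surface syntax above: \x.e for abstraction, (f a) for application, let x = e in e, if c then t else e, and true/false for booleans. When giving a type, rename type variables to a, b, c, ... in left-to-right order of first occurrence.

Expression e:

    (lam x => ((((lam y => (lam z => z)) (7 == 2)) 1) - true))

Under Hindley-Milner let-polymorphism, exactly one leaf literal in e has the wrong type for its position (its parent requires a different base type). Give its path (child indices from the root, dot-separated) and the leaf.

Derivation:
z : c
\z._ : c -> c
\y._ : b -> c -> c
  unify Int ~ Int
  unify Int ~ Int
  unify b -> c -> c ~ Bool -> d
  unify b ~ Bool
  unify c -> c ~ d
_ _ : c -> c
  unify c -> c ~ Int -> e
  unify c ~ Int
  unify Int ~ e
_ _ : Int
  unify Int ~ Int
  unify Bool ~ Int
  FAIL: mismatch Bool ~ Int

Answer: 0.1 : true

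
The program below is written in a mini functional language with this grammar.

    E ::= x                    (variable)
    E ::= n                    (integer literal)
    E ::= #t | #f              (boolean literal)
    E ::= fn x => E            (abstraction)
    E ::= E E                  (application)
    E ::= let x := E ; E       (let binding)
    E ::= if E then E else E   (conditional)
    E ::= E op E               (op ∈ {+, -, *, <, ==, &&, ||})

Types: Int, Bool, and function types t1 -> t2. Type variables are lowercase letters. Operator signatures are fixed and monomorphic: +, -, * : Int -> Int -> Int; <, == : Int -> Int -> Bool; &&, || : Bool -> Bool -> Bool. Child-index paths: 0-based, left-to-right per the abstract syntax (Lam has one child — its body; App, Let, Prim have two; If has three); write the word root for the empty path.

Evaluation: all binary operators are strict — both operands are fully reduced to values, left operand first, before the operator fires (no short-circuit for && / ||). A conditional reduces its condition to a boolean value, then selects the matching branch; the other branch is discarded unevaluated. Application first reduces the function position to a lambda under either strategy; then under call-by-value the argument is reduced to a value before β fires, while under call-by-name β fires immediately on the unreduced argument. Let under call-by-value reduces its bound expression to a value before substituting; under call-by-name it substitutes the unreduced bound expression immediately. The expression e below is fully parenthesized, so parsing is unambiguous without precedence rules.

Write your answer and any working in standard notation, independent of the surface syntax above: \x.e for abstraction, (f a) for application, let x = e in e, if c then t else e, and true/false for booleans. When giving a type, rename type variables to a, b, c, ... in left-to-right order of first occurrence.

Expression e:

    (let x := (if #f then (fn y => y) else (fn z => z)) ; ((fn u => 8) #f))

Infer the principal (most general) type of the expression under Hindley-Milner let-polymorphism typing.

Trace:
  unify Bool ~ Bool
y : a
\y._ : a -> a
z : b
\z._ : b -> b
  unify a -> a ~ b -> b
  unify a ~ b
  unify b ~ b
let x : forall. b -> b
\u._ : c -> Int
  unify c -> Int ~ Bool -> d
  unify c ~ Bool
  unify Int ~ d
_ _ : Int

Answer: Int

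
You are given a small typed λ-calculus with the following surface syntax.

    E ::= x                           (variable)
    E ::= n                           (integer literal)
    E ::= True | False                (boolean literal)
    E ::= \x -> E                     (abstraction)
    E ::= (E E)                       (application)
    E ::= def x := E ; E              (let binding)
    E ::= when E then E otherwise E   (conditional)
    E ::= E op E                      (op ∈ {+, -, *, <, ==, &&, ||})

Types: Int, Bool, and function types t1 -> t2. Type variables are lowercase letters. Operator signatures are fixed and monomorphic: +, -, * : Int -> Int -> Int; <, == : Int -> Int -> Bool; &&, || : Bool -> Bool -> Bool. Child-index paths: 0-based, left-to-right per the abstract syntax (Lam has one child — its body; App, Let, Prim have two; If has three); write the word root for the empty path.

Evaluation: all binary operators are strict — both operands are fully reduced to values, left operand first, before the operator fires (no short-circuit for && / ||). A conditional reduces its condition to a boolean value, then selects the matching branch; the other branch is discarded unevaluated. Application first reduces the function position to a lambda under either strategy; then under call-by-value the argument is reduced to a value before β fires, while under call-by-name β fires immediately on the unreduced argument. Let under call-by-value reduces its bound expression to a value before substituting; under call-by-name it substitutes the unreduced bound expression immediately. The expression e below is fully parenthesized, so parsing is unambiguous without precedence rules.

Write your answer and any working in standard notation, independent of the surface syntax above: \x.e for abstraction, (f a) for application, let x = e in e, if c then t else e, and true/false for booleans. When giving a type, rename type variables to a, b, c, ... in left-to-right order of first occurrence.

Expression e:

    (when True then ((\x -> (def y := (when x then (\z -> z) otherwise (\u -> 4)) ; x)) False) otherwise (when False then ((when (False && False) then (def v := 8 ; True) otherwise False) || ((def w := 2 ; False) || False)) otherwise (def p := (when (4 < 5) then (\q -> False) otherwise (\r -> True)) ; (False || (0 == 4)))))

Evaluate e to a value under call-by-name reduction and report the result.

Answer: false

Trace:
step 0: (if true then ((\x.(let y = (if x then (\z.z) else (\u.4)) in x)) false) else (if false then ((if (false && false) then (let v = 8 in true) else false) || ((let w = 2 in false) || false)) else (let p = (if (4 < 5) then (\q.false) else (\r.true)) in (false || (0 == 4)))))
step 1: [if@root] ((\x.(let y = (if x then (\z.z) else (\u.4)) in x)) false)
step 2: [beta@root] (let y = (if false then (\z.z) else (\u.4)) in false)
step 3: [let@root] false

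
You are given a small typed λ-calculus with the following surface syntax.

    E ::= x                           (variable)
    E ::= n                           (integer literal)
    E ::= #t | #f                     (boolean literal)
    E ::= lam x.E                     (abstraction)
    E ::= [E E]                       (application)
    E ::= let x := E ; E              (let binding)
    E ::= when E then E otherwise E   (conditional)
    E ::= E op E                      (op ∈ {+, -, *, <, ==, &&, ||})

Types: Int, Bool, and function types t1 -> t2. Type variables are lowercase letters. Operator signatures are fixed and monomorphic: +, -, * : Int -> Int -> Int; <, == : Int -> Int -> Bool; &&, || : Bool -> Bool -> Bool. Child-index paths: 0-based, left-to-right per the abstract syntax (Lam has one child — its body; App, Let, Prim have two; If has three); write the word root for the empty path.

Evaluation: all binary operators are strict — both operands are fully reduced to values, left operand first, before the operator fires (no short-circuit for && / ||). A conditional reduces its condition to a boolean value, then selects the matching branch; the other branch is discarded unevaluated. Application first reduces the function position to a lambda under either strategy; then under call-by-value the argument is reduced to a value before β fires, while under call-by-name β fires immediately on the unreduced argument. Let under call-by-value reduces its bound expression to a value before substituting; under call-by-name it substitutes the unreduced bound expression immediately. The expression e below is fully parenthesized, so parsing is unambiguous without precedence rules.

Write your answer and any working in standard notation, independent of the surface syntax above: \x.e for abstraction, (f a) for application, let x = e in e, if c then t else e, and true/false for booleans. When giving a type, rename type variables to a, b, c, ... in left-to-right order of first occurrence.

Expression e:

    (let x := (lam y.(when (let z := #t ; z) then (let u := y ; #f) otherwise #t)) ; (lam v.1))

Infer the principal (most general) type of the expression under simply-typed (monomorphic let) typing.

Answer: a -> Int

Trace:
let z : Bool
z : Bool
  unify Bool ~ Bool
y : a
let u : a
  unify Bool ~ Bool
\y._ : a -> Bool
let x : a -> Bool
\v._ : b -> Int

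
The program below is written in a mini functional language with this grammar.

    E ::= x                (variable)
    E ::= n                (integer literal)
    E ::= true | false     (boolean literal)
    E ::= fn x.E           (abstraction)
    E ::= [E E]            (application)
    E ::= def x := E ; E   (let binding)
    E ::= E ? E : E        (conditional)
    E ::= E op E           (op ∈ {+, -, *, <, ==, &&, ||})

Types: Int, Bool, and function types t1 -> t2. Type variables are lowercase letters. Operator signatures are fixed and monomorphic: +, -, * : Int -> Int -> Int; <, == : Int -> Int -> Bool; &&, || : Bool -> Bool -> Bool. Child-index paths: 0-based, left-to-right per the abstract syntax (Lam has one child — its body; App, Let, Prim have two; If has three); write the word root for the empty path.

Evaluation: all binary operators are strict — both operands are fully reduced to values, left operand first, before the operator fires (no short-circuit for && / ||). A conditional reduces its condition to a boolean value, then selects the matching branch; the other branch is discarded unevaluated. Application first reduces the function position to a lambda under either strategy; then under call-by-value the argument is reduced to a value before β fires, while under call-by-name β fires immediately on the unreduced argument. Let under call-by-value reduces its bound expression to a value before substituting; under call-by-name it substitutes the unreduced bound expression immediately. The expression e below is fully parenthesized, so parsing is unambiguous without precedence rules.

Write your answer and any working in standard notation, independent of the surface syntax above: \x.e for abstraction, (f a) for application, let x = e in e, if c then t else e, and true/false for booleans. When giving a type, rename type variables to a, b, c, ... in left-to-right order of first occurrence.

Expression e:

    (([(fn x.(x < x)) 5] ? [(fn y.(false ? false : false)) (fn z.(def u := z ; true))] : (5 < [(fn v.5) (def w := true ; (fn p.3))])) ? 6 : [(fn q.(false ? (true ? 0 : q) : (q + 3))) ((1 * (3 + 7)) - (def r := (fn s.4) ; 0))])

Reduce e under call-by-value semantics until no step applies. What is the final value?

Trace:
step 0: (if (if ((\x.(x < x)) 5) then ((\y.(if false then false else false)) (\z.(let u = z in true))) else (5 < ((\v.5) (let w = true in (\p.3))))) then 6 else ((\q.(if false then (if true then 0 else q) else (q + 3))) ((1 * (3 + 7)) - (let r = (\s.4) in 0))))
step 1: [beta@0.0] (if (if (5 < 5) then ((\y.(if false then false else false)) (\z.(let u = z in true))) else (5 < ((\v.5) (let w = true in (\p.3))))) then 6 else ((\q.(if false then (if true then 0 else q) else (q + 3))) ((1 * (3 + 7)) - (let r = (\s.4) in 0))))
step 2: [delta@0.0] (if (if false then ((\y.(if false then false else false)) (\z.(let u = z in true))) else (5 < ((\v.5) (let w = true in (\p.3))))) then 6 else ((\q.(if false then (if true then 0 else q) else (q + 3))) ((1 * (3 + 7)) - (let r = (\s.4) in 0))))
step 3: [if@0] (if (5 < ((\v.5) (let w = true in (\p.3)))) then 6 else ((\q.(if false then (if true then 0 else q) else (q + 3))) ((1 * (3 + 7)) - (let r = (\s.4) in 0))))
step 4: [let@0.1.1] (if (5 < ((\v.5) (\p.3))) then 6 else ((\q.(if false then (if true then 0 else q) else (q + 3))) ((1 * (3 + 7)) - (let r = (\s.4) in 0))))
step 5: [beta@0.1] (if (5 < 5) then 6 else ((\q.(if false then (if true then 0 else q) else (q + 3))) ((1 * (3 + 7)) - (let r = (\s.4) in 0))))
step 6: [delta@0] (if false then 6 else ((\q.(if false then (if true then 0 else q) else (q + 3))) ((1 * (3 + 7)) - (let r = (\s.4) in 0))))
step 7: [if@root] ((\q.(if false then (if true then 0 else q) else (q + 3))) ((1 * (3 + 7)) - (let r = (\s.4) in 0)))
step 8: [delta@1.0.1] ((\q.(if false then (if true then 0 else q) else (q + 3))) ((1 * 10) - (let r = (\s.4) in 0)))
step 9: [delta@1.0] ((\q.(if false then (if true then 0 else q) else (q + 3))) (10 - (let r = (\s.4) in 0)))
step 10: [let@1.1] ((\q.(if false then (if true then 0 else q) else (q + 3))) (10 - 0))
step 11: [delta@1] ((\q.(if false then (if true then 0 else q) else (q + 3))) 10)
step 12: [beta@root] (if false then (if true then 0 else 10) else (10 + 3))
step 13: [if@root] (10 + 3)
step 14: [delta@root] 13

Answer: 13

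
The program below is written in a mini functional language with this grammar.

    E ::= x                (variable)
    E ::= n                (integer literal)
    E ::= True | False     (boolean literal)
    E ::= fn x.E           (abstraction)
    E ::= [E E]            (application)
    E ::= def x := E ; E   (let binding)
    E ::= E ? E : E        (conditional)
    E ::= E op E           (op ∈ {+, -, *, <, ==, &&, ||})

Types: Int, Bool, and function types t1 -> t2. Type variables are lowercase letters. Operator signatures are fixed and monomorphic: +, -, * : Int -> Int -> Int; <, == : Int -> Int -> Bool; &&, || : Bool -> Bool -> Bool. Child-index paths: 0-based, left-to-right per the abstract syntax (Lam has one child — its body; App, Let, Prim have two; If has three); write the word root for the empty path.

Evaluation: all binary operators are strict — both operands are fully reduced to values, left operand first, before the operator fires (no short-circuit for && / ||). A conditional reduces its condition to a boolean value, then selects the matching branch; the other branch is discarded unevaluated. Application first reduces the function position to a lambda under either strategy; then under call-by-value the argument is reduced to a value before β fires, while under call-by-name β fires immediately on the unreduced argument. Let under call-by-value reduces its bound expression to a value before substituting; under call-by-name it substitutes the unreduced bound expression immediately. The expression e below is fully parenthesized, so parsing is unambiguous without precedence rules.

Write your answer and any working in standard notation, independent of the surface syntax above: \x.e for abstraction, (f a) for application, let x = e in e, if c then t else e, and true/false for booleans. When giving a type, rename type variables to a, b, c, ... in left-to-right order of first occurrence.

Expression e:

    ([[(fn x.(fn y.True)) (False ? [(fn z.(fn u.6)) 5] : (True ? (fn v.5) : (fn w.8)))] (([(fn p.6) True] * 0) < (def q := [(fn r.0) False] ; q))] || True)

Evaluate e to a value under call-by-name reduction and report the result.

Working:
step 0: ((((\x.(\y.true)) (if false then ((\z.(\u.6)) 5) else (if true then (\v.5) else (\w.8)))) ((((\p.6) true) * 0) < (let q = ((\r.0) false) in q))) || true)
step 1: [beta@0.0] (((\y.true) ((((\p.6) true) * 0) < (let q = ((\r.0) false) in q))) || true)
step 2: [beta@0] (true || true)
step 3: [delta@root] true

Answer: true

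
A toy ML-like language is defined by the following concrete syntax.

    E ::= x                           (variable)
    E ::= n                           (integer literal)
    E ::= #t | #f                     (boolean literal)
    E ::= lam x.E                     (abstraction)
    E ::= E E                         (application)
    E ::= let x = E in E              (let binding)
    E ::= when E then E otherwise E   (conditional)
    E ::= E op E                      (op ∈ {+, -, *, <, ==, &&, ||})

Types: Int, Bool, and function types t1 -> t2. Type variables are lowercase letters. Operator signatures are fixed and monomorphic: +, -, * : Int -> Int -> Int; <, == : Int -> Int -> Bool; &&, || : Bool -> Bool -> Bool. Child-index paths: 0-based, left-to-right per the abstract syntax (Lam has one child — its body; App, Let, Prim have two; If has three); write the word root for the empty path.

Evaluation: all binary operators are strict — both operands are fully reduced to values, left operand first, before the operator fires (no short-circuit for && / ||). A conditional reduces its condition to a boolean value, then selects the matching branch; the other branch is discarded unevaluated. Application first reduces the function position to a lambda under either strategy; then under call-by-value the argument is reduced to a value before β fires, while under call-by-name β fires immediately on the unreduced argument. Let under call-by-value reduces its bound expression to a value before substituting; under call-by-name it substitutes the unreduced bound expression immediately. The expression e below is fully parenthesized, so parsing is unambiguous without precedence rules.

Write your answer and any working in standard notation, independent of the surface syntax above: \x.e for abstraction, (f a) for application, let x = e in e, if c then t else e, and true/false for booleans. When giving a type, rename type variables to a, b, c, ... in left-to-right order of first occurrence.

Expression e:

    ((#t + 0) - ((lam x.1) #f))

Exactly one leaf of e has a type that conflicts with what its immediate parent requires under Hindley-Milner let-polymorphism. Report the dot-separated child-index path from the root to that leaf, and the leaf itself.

Working:
  unify Bool ~ Int
  FAIL: mismatch Bool ~ Int

Answer: 0.0 : true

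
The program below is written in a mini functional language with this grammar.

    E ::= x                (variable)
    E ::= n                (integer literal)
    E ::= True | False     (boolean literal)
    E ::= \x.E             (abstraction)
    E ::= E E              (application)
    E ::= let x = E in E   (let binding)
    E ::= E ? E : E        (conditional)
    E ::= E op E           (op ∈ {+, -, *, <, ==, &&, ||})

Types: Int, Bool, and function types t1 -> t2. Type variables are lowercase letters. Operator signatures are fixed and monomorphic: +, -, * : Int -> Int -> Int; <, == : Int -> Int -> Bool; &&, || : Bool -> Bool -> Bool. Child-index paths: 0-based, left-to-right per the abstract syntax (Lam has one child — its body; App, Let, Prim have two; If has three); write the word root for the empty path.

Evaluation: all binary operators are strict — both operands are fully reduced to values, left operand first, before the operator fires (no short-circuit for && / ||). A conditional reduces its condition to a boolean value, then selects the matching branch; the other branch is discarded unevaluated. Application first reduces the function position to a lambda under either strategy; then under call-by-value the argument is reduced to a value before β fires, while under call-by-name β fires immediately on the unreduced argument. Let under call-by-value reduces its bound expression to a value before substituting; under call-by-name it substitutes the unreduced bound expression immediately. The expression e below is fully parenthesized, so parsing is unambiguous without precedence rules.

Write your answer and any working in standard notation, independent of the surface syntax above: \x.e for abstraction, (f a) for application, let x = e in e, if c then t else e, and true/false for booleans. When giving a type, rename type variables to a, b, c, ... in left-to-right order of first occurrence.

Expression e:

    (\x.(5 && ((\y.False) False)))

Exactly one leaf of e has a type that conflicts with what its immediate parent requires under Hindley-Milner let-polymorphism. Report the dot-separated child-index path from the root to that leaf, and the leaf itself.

Working:
  unify Int ~ Bool
  FAIL: mismatch Int ~ Bool

Answer: 0.0 : 5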